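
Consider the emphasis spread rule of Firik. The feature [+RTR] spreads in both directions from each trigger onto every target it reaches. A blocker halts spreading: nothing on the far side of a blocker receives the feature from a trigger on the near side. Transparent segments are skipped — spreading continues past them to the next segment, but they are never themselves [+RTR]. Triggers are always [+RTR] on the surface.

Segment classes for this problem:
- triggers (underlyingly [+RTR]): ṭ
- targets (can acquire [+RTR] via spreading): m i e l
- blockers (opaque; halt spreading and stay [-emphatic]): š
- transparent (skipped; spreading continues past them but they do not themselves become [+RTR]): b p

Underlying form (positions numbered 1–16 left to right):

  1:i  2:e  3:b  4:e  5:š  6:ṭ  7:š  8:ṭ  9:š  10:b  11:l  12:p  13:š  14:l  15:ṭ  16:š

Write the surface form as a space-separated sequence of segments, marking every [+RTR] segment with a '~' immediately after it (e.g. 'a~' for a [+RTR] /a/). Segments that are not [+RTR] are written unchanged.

i e b e š ṭ~ š ṭ~ š b l p š l~ ṭ~ š

From /ṭ/ at 6 rightward: 7 /š/ blocks.
From /ṭ/ at 6 leftward: 5 /š/ blocks.
From /ṭ/ at 8 rightward: 9 /š/ blocks.
From /ṭ/ at 8 leftward: 7 /š/ blocks.
From /ṭ/ at 15 rightward: 16 /š/ blocks.
From /ṭ/ at 15 leftward: 14 /l/ → [+RTR]; 13 /š/ blocks.
Targets with no active source: positions 1 2 4 11 stay [-emphatic].
[+RTR] positions on the surface: 6 8 14 15.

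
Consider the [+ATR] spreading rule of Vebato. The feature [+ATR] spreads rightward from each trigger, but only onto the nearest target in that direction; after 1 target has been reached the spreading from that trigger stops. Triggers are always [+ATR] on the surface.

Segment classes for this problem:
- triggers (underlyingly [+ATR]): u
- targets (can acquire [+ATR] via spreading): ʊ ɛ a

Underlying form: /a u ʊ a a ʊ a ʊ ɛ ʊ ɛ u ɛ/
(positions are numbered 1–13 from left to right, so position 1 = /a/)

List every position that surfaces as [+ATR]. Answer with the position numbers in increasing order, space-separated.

2 3 12 13

From /u/ at 2 rightward: 3 /ʊ/ → [+ATR]; bound reached.
From /u/ at 12 rightward: 13 /ɛ/ → [+ATR]; bound reached.
Targets with no active source: positions 1 4 5 6 7 8 9 10 11 stay [-ATR].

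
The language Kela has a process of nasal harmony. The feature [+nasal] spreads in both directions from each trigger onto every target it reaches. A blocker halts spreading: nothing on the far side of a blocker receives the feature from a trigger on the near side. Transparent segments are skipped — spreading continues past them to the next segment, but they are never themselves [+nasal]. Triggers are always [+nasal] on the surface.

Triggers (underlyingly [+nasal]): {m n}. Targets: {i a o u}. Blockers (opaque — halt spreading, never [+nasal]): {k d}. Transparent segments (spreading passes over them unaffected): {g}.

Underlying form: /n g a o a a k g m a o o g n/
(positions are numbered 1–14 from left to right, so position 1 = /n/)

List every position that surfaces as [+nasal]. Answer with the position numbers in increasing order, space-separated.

From /n/ at 1 rightward: 2 /g/ transparent; 3 /a/ → [+nasal]; 4 /o/ → [+nasal]; 5 /a/ → [+nasal]; 6 /a/ → [+nasal]; 7 /k/ blocks.
From /n/ at 1 leftward: word edge.
From /m/ at 9 rightward: 10 /a/ → [+nasal]; 11 /o/ → [+nasal]; 12 /o/ → [+nasal]; 13 /g/ transparent; 14 /n/ is itself a trigger — this domain ends here.
From /m/ at 9 leftward: 8 /g/ transparent; 7 /k/ blocks.
From /n/ at 14 rightward: word edge.
From /n/ at 14 leftward: 13 /g/ transparent; 12 /o/ → [+nasal]; 11 /o/ → [+nasal]; 10 /a/ → [+nasal]; 9 /m/ is itself a trigger — this domain ends here.

1 3 4 5 6 9 10 11 12 14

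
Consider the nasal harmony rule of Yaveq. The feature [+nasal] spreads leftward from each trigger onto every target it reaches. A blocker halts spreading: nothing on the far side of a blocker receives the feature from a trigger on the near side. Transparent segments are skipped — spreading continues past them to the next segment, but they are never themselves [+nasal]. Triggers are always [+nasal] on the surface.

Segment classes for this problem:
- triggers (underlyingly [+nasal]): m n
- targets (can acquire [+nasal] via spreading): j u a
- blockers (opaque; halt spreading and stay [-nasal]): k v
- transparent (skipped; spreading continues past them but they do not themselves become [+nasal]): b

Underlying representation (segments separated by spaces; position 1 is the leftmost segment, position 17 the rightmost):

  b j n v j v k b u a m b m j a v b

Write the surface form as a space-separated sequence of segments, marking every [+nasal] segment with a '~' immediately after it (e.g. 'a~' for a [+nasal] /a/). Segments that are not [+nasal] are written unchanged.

b j~ n~ v j v k b u~ a~ m~ b m~ j a v b

From /n/ at 3 leftward: 2 /j/ → [+nasal]; 1 /b/ transparent; word edge.
From /m/ at 11 leftward: 10 /a/ → [+nasal]; 9 /u/ → [+nasal]; 8 /b/ transparent; 7 /k/ blocks.
From /m/ at 13 leftward: 12 /b/ transparent; 11 /m/ is itself a trigger — this domain ends here.
Targets with no active source: positions 5 14 15 stay [-nasal].
[+nasal] positions on the surface: 2 3 9 10 11 13.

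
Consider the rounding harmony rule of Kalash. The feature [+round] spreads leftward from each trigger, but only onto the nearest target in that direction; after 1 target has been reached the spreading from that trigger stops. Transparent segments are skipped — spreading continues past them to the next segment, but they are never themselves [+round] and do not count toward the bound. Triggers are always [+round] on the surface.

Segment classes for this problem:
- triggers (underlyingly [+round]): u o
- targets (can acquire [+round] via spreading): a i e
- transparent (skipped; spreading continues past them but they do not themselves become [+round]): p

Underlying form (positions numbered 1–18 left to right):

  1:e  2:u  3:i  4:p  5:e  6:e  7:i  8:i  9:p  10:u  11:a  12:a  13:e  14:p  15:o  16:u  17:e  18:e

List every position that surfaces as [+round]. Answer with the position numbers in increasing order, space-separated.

1 2 8 10 13 15 16

From /u/ at 2 leftward: 1 /e/ → [+round]; bound reached.
From /u/ at 10 leftward: 9 /p/ transparent; 8 /i/ → [+round]; bound reached.
From /o/ at 15 leftward: 14 /p/ transparent; 13 /e/ → [+round]; bound reached.
From /u/ at 16 leftward: 15 /o/ is itself a trigger — this domain ends here.
Targets with no active source: positions 3 5 6 7 11 12 17 18 stay [-round].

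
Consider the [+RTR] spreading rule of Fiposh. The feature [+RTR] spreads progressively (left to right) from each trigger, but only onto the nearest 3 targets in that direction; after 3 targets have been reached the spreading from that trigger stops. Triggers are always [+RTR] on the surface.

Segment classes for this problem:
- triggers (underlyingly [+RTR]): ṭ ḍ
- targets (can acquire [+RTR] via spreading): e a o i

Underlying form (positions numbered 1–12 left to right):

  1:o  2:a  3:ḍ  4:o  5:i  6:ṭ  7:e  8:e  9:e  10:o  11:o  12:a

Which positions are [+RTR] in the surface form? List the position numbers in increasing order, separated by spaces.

3 4 5 6 7 8 9

From /ḍ/ at 3 rightward: 4 /o/ → [+RTR]; 5 /i/ → [+RTR]; 6 /ṭ/ is itself a trigger — this domain ends here.
From /ṭ/ at 6 rightward: 7 /e/ → [+RTR]; 8 /e/ → [+RTR]; 9 /e/ → [+RTR]; bound reached.
Targets with no active source: positions 1 2 10 11 12 stay [-emphatic].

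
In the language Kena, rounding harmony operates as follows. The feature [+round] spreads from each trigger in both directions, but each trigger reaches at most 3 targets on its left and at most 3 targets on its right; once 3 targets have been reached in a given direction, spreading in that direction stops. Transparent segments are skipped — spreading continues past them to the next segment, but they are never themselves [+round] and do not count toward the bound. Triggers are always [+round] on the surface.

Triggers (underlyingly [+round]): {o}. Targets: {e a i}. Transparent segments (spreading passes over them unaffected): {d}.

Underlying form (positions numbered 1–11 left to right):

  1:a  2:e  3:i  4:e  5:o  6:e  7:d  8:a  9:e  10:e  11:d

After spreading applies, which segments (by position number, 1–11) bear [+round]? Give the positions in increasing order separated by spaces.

2 3 4 5 6 8 9

From /o/ at 5 rightward: 6 /e/ → [+round]; 7 /d/ transparent; 8 /a/ → [+round]; 9 /e/ → [+round]; bound reached.
From /o/ at 5 leftward: 4 /e/ → [+round]; 3 /i/ → [+round]; 2 /e/ → [+round]; bound reached.
Targets with no active source: positions 1 10 stay [-round].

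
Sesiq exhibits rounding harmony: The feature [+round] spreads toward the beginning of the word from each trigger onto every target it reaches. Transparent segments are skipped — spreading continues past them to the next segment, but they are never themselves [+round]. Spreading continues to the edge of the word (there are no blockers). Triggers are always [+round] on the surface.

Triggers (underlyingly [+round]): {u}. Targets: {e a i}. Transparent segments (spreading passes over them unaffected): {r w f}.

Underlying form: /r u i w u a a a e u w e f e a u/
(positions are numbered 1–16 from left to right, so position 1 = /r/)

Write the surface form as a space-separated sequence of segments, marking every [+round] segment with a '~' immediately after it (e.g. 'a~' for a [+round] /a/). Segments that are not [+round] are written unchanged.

From /u/ at 2 leftward: 1 /r/ transparent; word edge.
From /u/ at 5 leftward: 4 /w/ transparent; 3 /i/ → [+round]; 2 /u/ is itself a trigger — this domain ends here.
From /u/ at 10 leftward: 9 /e/ → [+round]; 8 /a/ → [+round]; 7 /a/ → [+round]; 6 /a/ → [+round]; 5 /u/ is itself a trigger — this domain ends here.
From /u/ at 16 leftward: 15 /a/ → [+round]; 14 /e/ → [+round]; 13 /f/ transparent; 12 /e/ → [+round]; 11 /w/ transparent; 10 /u/ is itself a trigger — this domain ends here.
[+round] positions on the surface: 2 3 5 6 7 8 9 10 12 14 15 16.

r u~ i~ w u~ a~ a~ a~ e~ u~ w e~ f e~ a~ u~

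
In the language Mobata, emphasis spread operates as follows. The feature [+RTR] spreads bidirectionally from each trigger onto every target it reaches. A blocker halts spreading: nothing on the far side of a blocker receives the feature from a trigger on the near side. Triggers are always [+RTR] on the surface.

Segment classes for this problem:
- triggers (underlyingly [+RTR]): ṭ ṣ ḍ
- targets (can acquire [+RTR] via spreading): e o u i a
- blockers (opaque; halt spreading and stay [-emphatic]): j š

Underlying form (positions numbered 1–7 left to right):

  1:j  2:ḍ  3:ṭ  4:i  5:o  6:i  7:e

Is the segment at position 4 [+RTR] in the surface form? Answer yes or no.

From /ḍ/ at 2 rightward: 3 /ṭ/ is itself a trigger — this domain ends here.
From /ḍ/ at 2 leftward: 1 /j/ blocks.
From /ṭ/ at 3 rightward: 4 /i/ → [+RTR]; 5 /o/ → [+RTR]; 6 /i/ → [+RTR]; 7 /e/ → [+RTR]; word edge.
From /ṭ/ at 3 leftward: 2 /ḍ/ is itself a trigger — this domain ends here.
[+RTR] positions on the surface: 2 3 4 5 6 7.

yes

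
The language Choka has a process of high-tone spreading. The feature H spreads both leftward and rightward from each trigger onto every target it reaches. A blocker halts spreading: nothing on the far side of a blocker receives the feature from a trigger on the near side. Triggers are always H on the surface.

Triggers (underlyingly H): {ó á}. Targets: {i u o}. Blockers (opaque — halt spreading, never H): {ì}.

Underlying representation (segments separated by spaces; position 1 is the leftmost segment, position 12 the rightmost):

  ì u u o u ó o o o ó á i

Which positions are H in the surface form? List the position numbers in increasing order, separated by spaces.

From /ó/ at 6 rightward: 7 /o/ → H; 8 /o/ → H; 9 /o/ → H; 10 /ó/ is itself a trigger — this domain ends here.
From /ó/ at 6 leftward: 5 /u/ → H; 4 /o/ → H; 3 /u/ → H; 2 /u/ → H; 1 /ì/ blocks.
From /ó/ at 10 rightward: 11 /á/ is itself a trigger — this domain ends here.
From /ó/ at 10 leftward: 9 /o/ → H; 8 /o/ → H; 7 /o/ → H; 6 /ó/ is itself a trigger — this domain ends here.
From /á/ at 11 rightward: 12 /i/ → H; word edge.
From /á/ at 11 leftward: 10 /ó/ is itself a trigger — this domain ends here.

2 3 4 5 6 7 8 9 10 11 12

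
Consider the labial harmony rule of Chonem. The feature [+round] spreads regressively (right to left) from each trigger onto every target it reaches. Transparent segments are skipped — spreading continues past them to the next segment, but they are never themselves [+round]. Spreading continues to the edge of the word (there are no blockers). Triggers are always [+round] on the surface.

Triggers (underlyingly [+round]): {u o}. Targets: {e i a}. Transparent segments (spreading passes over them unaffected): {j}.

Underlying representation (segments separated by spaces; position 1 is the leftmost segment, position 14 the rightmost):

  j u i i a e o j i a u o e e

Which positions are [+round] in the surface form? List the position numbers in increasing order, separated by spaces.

From /u/ at 2 leftward: 1 /j/ transparent; word edge.
From /o/ at 7 leftward: 6 /e/ → [+round]; 5 /a/ → [+round]; 4 /i/ → [+round]; 3 /i/ → [+round]; 2 /u/ is itself a trigger — this domain ends here.
From /u/ at 11 leftward: 10 /a/ → [+round]; 9 /i/ → [+round]; 8 /j/ transparent; 7 /o/ is itself a trigger — this domain ends here.
From /o/ at 12 leftward: 11 /u/ is itself a trigger — this domain ends here.
Targets with no active source: positions 13 14 stay [-round].

2 3 4 5 6 7 9 10 11 12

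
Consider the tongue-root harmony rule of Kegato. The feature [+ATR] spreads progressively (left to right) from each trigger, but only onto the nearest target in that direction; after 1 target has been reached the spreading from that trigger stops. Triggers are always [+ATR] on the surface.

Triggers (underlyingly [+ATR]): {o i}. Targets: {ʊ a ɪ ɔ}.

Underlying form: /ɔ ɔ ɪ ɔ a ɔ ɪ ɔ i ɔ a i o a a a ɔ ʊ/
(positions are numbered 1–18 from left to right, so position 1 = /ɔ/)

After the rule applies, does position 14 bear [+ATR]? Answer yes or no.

From /i/ at 9 rightward: 10 /ɔ/ → [+ATR]; bound reached.
From /i/ at 12 rightward: 13 /o/ is itself a trigger — this domain ends here.
From /o/ at 13 rightward: 14 /a/ → [+ATR]; bound reached.
Targets with no active source: positions 1 2 3 4 5 6 7 8 11 15 16 17 18 stay [-ATR].
[+ATR] positions on the surface: 9 10 12 13 14.

yes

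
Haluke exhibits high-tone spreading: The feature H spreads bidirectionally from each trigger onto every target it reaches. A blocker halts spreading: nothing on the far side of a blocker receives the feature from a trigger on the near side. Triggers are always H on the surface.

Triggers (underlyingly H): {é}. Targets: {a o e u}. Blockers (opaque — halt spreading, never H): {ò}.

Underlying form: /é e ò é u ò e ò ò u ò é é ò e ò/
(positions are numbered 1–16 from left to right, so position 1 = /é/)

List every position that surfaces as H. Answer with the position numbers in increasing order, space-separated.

From /é/ at 1 rightward: 2 /e/ → H; 3 /ò/ blocks.
From /é/ at 1 leftward: word edge.
From /é/ at 4 rightward: 5 /u/ → H; 6 /ò/ blocks.
From /é/ at 4 leftward: 3 /ò/ blocks.
From /é/ at 12 rightward: 13 /é/ is itself a trigger — this domain ends here.
From /é/ at 12 leftward: 11 /ò/ blocks.
From /é/ at 13 rightward: 14 /ò/ blocks.
From /é/ at 13 leftward: 12 /é/ is itself a trigger — this domain ends here.
Targets with no active source: positions 7 10 15 stay [-high tone].

1 2 4 5 12 13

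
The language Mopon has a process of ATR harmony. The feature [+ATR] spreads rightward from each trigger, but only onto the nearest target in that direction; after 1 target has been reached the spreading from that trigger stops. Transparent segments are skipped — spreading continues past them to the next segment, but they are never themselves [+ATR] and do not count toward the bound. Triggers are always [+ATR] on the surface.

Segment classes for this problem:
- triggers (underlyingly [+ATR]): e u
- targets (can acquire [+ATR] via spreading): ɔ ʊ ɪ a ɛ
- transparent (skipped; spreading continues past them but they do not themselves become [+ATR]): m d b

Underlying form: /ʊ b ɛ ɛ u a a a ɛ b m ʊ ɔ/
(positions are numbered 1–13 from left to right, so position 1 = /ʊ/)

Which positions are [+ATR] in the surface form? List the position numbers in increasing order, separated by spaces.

From /u/ at 5 rightward: 6 /a/ → [+ATR]; bound reached.
Targets with no active source: positions 1 3 4 7 8 9 12 13 stay [-ATR].

5 6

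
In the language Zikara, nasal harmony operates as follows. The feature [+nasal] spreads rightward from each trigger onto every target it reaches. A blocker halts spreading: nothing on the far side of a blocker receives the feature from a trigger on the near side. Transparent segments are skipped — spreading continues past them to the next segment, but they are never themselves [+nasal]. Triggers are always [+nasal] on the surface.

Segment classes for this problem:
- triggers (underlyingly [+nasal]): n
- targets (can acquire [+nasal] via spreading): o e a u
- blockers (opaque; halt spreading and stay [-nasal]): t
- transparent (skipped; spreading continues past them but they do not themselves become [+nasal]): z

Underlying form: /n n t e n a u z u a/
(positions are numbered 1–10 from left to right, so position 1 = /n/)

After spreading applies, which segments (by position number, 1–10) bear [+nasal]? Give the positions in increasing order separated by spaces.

1 2 5 6 7 9 10

From /n/ at 1 rightward: 2 /n/ is itself a trigger — this domain ends here.
From /n/ at 2 rightward: 3 /t/ blocks.
From /n/ at 5 rightward: 6 /a/ → [+nasal]; 7 /u/ → [+nasal]; 8 /z/ transparent; 9 /u/ → [+nasal]; 10 /a/ → [+nasal]; word edge.
Target with no active source: position 4 stays [-nasal].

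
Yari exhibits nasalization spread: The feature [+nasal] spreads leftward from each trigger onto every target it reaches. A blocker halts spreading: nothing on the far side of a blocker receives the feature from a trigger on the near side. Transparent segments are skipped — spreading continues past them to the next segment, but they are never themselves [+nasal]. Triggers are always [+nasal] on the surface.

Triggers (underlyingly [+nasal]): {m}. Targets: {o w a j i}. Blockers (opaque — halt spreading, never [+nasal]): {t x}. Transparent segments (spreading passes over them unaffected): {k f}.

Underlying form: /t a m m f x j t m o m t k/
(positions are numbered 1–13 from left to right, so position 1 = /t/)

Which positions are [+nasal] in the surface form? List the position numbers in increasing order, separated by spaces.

From /m/ at 3 leftward: 2 /a/ → [+nasal]; 1 /t/ blocks.
From /m/ at 4 leftward: 3 /m/ is itself a trigger — this domain ends here.
From /m/ at 9 leftward: 8 /t/ blocks.
From /m/ at 11 leftward: 10 /o/ → [+nasal]; 9 /m/ is itself a trigger — this domain ends here.
Target with no active source: position 7 stays [-nasal].

2 3 4 9 10 11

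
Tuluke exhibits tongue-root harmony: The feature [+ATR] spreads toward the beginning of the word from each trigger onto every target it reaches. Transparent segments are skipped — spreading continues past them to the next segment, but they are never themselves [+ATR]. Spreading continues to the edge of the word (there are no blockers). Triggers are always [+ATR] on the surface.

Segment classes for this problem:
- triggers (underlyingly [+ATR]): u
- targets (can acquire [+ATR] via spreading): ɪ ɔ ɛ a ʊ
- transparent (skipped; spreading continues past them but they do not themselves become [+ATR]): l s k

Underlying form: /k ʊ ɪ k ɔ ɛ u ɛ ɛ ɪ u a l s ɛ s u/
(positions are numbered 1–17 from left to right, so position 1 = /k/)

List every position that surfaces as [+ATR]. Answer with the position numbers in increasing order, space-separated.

2 3 5 6 7 8 9 10 11 12 15 17

From /u/ at 7 leftward: 6 /ɛ/ → [+ATR]; 5 /ɔ/ → [+ATR]; 4 /k/ transparent; 3 /ɪ/ → [+ATR]; 2 /ʊ/ → [+ATR]; 1 /k/ transparent; word edge.
From /u/ at 11 leftward: 10 /ɪ/ → [+ATR]; 9 /ɛ/ → [+ATR]; 8 /ɛ/ → [+ATR]; 7 /u/ is itself a trigger — this domain ends here.
From /u/ at 17 leftward: 16 /s/ transparent; 15 /ɛ/ → [+ATR]; 14 /s/ transparent; 13 /l/ transparent; 12 /a/ → [+ATR]; 11 /u/ is itself a trigger — this domain ends here.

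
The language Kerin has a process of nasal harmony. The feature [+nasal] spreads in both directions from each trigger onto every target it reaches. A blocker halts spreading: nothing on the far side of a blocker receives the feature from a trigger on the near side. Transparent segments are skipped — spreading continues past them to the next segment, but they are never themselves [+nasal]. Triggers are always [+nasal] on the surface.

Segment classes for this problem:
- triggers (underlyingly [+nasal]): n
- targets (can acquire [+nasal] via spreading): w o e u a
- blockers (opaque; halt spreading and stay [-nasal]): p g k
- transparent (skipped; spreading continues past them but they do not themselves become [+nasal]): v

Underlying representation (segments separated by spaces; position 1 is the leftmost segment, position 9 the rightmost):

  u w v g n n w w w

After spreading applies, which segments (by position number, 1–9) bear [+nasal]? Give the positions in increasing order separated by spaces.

5 6 7 8 9

From /n/ at 5 rightward: 6 /n/ is itself a trigger — this domain ends here.
From /n/ at 5 leftward: 4 /g/ blocks.
From /n/ at 6 rightward: 7 /w/ → [+nasal]; 8 /w/ → [+nasal]; 9 /w/ → [+nasal]; word edge.
From /n/ at 6 leftward: 5 /n/ is itself a trigger — this domain ends here.
Targets with no active source: positions 1 2 stay [-nasal].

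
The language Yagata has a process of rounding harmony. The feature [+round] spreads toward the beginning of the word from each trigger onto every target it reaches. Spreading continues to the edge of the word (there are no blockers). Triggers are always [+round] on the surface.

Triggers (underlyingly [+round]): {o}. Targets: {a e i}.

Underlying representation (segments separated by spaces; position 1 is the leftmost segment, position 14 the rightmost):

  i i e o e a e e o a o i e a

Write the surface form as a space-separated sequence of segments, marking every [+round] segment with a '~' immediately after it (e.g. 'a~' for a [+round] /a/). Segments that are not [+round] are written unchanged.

From /o/ at 4 leftward: 3 /e/ → [+round]; 2 /i/ → [+round]; 1 /i/ → [+round]; word edge.
From /o/ at 9 leftward: 8 /e/ → [+round]; 7 /e/ → [+round]; 6 /a/ → [+round]; 5 /e/ → [+round]; 4 /o/ is itself a trigger — this domain ends here.
From /o/ at 11 leftward: 10 /a/ → [+round]; 9 /o/ is itself a trigger — this domain ends here.
Targets with no active source: positions 12 13 14 stay [-round].
[+round] positions on the surface: 1 2 3 4 5 6 7 8 9 10 11.

i~ i~ e~ o~ e~ a~ e~ e~ o~ a~ o~ i e a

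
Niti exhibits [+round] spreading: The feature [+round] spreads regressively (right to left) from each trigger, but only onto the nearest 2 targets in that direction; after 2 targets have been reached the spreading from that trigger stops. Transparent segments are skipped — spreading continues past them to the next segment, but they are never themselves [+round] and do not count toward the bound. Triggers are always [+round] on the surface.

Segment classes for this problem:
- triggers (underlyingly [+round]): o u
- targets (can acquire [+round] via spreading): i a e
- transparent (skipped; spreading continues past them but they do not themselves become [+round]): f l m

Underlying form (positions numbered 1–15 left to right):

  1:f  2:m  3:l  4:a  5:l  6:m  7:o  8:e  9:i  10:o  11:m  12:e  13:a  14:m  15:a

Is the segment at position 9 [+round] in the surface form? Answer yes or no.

From /o/ at 7 leftward: 6 /m/ transparent; 5 /l/ transparent; 4 /a/ → [+round]; 3 /l/ transparent; 2 /m/ transparent; 1 /f/ transparent; word edge.
From /o/ at 10 leftward: 9 /i/ → [+round]; 8 /e/ → [+round]; bound reached.
Targets with no active source: positions 12 13 15 stay [-round].
[+round] positions on the surface: 4 7 8 9 10.

yes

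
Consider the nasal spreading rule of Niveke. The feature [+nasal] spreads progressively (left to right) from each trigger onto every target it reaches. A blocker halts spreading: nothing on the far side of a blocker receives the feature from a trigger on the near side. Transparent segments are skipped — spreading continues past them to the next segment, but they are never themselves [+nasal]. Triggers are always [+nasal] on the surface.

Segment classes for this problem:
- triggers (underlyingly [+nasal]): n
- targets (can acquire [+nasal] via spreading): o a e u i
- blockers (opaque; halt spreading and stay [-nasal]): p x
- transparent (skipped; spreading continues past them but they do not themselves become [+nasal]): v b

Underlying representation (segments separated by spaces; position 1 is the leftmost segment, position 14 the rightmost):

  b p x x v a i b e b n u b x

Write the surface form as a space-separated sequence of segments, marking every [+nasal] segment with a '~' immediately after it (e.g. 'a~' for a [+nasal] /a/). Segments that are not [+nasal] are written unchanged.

b p x x v a i b e b n~ u~ b x

From /n/ at 11 rightward: 12 /u/ → [+nasal]; 13 /b/ transparent; 14 /x/ blocks.
Targets with no active source: positions 6 7 9 stay [-nasal].
[+nasal] positions on the surface: 11 12.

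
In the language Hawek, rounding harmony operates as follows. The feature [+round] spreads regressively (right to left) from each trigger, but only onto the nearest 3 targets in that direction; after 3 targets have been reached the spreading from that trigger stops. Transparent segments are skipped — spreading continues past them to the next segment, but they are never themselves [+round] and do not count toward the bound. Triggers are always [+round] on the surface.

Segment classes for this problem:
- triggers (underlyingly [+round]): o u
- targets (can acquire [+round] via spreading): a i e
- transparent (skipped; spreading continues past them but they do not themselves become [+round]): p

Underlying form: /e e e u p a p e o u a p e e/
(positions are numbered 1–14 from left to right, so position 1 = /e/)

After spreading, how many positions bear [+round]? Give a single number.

8

From /u/ at 4 leftward: 3 /e/ → [+round]; 2 /e/ → [+round]; 1 /e/ → [+round]; bound reached.
From /o/ at 9 leftward: 8 /e/ → [+round]; 7 /p/ transparent; 6 /a/ → [+round]; 5 /p/ transparent; 4 /u/ is itself a trigger — this domain ends here.
From /u/ at 10 leftward: 9 /o/ is itself a trigger — this domain ends here.
Targets with no active source: positions 11 13 14 stay [-round].
[+round] positions on the surface: 1 2 3 4 6 8 9 10.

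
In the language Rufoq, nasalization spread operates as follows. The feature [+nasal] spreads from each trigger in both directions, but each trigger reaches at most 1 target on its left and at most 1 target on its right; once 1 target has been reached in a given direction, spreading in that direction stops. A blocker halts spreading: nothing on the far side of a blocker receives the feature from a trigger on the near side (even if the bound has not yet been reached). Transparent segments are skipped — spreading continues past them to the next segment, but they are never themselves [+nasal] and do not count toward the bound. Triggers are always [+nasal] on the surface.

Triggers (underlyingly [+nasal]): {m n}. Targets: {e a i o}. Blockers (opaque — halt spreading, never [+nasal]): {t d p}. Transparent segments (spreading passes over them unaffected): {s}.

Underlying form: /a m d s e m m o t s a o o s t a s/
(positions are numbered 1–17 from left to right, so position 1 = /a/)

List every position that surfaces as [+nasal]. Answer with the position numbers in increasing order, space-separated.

1 2 5 6 7 8

From /m/ at 2 rightward: 3 /d/ blocks.
From /m/ at 2 leftward: 1 /a/ → [+nasal]; bound reached.
From /m/ at 6 rightward: 7 /m/ is itself a trigger — this domain ends here.
From /m/ at 6 leftward: 5 /e/ → [+nasal]; bound reached.
From /m/ at 7 rightward: 8 /o/ → [+nasal]; bound reached.
From /m/ at 7 leftward: 6 /m/ is itself a trigger — this domain ends here.
Targets with no active source: positions 11 12 13 16 stay [-nasal].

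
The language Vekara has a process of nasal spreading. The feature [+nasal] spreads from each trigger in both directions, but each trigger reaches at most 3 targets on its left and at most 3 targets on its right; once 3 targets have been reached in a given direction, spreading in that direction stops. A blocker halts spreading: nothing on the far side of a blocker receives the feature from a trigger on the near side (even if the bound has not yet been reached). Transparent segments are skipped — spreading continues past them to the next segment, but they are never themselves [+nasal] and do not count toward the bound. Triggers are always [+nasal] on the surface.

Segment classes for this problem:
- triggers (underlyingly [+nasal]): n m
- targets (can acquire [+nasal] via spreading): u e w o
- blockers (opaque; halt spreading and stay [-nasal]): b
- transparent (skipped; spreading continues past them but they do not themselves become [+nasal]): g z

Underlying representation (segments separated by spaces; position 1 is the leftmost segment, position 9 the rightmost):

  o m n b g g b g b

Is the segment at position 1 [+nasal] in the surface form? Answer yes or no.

From /m/ at 2 rightward: 3 /n/ is itself a trigger — this domain ends here.
From /m/ at 2 leftward: 1 /o/ → [+nasal]; word edge.
From /n/ at 3 rightward: 4 /b/ blocks.
From /n/ at 3 leftward: 2 /m/ is itself a trigger — this domain ends here.
[+nasal] positions on the surface: 1 2 3.

yes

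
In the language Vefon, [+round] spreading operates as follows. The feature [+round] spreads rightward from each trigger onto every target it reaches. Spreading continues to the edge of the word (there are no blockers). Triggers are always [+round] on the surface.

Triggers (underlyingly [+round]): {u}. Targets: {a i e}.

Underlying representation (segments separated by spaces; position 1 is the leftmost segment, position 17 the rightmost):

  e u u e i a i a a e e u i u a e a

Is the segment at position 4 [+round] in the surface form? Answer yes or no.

From /u/ at 2 rightward: 3 /u/ is itself a trigger — this domain ends here.
From /u/ at 3 rightward: 4 /e/ → [+round]; 5 /i/ → [+round]; 6 /a/ → [+round]; 7 /i/ → [+round]; 8 /a/ → [+round]; 9 /a/ → [+round]; 10 /e/ → [+round]; 11 /e/ → [+round]; 12 /u/ is itself a trigger — this domain ends here.
From /u/ at 12 rightward: 13 /i/ → [+round]; 14 /u/ is itself a trigger — this domain ends here.
From /u/ at 14 rightward: 15 /a/ → [+round]; 16 /e/ → [+round]; 17 /a/ → [+round]; word edge.
Target with no active source: position 1 stays [-round].
[+round] positions on the surface: 2 3 4 5 6 7 8 9 10 11 12 13 14 15 16 17.

yes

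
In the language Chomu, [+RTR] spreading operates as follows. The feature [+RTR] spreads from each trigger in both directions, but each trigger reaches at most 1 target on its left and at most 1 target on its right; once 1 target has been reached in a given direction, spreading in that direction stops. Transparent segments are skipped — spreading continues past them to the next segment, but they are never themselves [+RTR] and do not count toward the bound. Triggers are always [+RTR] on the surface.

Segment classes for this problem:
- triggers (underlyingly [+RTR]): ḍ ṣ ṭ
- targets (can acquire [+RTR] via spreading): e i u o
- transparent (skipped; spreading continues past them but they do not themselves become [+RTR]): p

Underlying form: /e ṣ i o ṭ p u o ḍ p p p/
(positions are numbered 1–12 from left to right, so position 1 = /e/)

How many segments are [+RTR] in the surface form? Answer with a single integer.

From /ṣ/ at 2 rightward: 3 /i/ → [+RTR]; bound reached.
From /ṣ/ at 2 leftward: 1 /e/ → [+RTR]; bound reached.
From /ṭ/ at 5 rightward: 6 /p/ transparent; 7 /u/ → [+RTR]; bound reached.
From /ṭ/ at 5 leftward: 4 /o/ → [+RTR]; bound reached.
From /ḍ/ at 9 rightward: 10 /p/ transparent; 11 /p/ transparent; 12 /p/ transparent; word edge.
From /ḍ/ at 9 leftward: 8 /o/ → [+RTR]; bound reached.
[+RTR] positions on the surface: 1 2 3 4 5 7 8 9.

8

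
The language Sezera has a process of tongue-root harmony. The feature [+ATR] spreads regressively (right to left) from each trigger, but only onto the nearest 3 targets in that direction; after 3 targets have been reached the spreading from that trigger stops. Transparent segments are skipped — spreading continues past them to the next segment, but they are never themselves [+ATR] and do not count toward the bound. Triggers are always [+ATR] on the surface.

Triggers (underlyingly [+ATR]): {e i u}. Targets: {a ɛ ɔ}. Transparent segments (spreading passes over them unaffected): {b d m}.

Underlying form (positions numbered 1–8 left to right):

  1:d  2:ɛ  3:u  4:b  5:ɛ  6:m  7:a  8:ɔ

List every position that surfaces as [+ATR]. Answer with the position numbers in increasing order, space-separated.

2 3

From /u/ at 3 leftward: 2 /ɛ/ → [+ATR]; 1 /d/ transparent; word edge.
Targets with no active source: positions 5 7 8 stay [-ATR].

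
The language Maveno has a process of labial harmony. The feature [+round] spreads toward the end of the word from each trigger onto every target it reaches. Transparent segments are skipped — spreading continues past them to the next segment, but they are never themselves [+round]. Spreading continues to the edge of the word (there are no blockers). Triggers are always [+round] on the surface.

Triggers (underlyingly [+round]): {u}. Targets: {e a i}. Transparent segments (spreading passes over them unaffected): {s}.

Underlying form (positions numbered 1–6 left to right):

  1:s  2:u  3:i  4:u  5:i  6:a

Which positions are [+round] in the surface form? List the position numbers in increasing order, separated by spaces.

From /u/ at 2 rightward: 3 /i/ → [+round]; 4 /u/ is itself a trigger — this domain ends here.
From /u/ at 4 rightward: 5 /i/ → [+round]; 6 /a/ → [+round]; word edge.

2 3 4 5 6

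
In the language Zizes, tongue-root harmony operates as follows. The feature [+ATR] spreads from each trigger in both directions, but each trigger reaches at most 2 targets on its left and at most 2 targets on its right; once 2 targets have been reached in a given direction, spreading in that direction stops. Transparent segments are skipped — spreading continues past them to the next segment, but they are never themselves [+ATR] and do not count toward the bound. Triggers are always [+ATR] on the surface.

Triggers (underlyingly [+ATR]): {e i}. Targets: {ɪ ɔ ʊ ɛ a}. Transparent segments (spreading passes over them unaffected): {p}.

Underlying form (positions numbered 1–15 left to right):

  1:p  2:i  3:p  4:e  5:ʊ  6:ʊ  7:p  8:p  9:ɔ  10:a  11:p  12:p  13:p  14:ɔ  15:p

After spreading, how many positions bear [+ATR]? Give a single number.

From /i/ at 2 rightward: 3 /p/ transparent; 4 /e/ is itself a trigger — this domain ends here.
From /i/ at 2 leftward: 1 /p/ transparent; word edge.
From /e/ at 4 rightward: 5 /ʊ/ → [+ATR]; 6 /ʊ/ → [+ATR]; bound reached.
From /e/ at 4 leftward: 3 /p/ transparent; 2 /i/ is itself a trigger — this domain ends here.
Targets with no active source: positions 9 10 14 stay [-ATR].
[+ATR] positions on the surface: 2 4 5 6.

4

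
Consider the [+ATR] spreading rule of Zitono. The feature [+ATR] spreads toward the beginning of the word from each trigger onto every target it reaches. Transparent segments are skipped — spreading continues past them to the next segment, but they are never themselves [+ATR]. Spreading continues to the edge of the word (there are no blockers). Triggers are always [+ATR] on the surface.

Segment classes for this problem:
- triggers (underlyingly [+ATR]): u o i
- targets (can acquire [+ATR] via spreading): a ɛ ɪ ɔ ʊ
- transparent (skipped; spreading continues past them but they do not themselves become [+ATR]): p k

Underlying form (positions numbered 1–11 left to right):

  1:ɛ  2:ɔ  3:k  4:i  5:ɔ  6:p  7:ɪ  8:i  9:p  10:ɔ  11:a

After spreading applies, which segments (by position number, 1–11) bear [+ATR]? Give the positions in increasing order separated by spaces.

From /i/ at 4 leftward: 3 /k/ transparent; 2 /ɔ/ → [+ATR]; 1 /ɛ/ → [+ATR]; word edge.
From /i/ at 8 leftward: 7 /ɪ/ → [+ATR]; 6 /p/ transparent; 5 /ɔ/ → [+ATR]; 4 /i/ is itself a trigger — this domain ends here.
Targets with no active source: positions 10 11 stay [-ATR].

1 2 4 5 7 8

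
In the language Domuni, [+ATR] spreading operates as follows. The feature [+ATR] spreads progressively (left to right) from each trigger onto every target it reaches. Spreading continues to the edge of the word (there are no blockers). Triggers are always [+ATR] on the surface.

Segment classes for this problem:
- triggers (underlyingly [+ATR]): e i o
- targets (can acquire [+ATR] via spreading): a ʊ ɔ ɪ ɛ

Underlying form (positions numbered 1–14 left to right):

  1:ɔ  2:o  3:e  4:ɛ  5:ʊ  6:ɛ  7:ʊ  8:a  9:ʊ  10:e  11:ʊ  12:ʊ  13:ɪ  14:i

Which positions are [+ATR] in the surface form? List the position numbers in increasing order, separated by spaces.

2 3 4 5 6 7 8 9 10 11 12 13 14

From /o/ at 2 rightward: 3 /e/ is itself a trigger — this domain ends here.
From /e/ at 3 rightward: 4 /ɛ/ → [+ATR]; 5 /ʊ/ → [+ATR]; 6 /ɛ/ → [+ATR]; 7 /ʊ/ → [+ATR]; 8 /a/ → [+ATR]; 9 /ʊ/ → [+ATR]; 10 /e/ is itself a trigger — this domain ends here.
From /e/ at 10 rightward: 11 /ʊ/ → [+ATR]; 12 /ʊ/ → [+ATR]; 13 /ɪ/ → [+ATR]; 14 /i/ is itself a trigger — this domain ends here.
From /i/ at 14 rightward: word edge.
Target with no active source: position 1 stays [-ATR].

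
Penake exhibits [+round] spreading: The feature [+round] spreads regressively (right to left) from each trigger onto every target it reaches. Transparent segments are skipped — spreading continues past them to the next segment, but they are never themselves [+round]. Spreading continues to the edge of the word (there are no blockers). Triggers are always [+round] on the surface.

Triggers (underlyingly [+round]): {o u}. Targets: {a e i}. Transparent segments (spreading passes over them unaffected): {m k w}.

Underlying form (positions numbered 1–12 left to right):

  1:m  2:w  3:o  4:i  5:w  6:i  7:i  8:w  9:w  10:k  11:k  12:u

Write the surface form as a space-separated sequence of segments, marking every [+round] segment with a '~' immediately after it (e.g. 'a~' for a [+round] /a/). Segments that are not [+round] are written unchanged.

From /o/ at 3 leftward: 2 /w/ transparent; 1 /m/ transparent; word edge.
From /u/ at 12 leftward: 11 /k/ transparent; 10 /k/ transparent; 9 /w/ transparent; 8 /w/ transparent; 7 /i/ → [+round]; 6 /i/ → [+round]; 5 /w/ transparent; 4 /i/ → [+round]; 3 /o/ is itself a trigger — this domain ends here.
[+round] positions on the surface: 3 4 6 7 12.

m w o~ i~ w i~ i~ w w k k u~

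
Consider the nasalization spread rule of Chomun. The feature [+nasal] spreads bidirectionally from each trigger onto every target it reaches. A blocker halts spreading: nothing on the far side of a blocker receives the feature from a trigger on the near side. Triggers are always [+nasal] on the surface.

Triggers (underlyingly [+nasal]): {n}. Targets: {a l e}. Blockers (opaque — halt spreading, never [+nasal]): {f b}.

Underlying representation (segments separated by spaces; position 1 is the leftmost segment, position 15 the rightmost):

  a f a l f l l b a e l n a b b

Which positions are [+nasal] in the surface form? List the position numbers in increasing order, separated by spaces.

9 10 11 12 13

From /n/ at 12 rightward: 13 /a/ → [+nasal]; 14 /b/ blocks.
From /n/ at 12 leftward: 11 /l/ → [+nasal]; 10 /e/ → [+nasal]; 9 /a/ → [+nasal]; 8 /b/ blocks.
Targets with no active source: positions 1 3 4 6 7 stay [-nasal].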